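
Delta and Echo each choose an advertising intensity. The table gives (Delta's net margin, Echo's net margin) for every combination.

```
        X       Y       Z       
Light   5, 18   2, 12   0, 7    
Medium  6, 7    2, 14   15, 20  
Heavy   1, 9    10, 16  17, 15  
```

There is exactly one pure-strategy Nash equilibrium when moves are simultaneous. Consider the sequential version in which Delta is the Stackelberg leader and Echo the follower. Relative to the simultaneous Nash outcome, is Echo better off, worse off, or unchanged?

Echo best-responds to each possible Delta move:
- Light: BR = X, leader payoff 5.
- Medium: BR = Z, leader payoff 15.
- Heavy: BR = Y, leader payoff 10.
Maximizing over 5, 15, 10, Delta chooses Medium. Subgame-perfect outcome: (Medium, Z) with payoffs (15, 20).
For the simultaneous game, intersect best replies.
Delta's best replies: X→Medium; Y→Heavy; Z→Heavy.
Echo's best replies: Light→X; Medium→Z; Heavy→Y.
Only (Heavy, Y) has each player best-responding; Nash payoffs (10, 16).
Echo earns 20 sequentially versus 16 at the Nash outcome: better off.

better off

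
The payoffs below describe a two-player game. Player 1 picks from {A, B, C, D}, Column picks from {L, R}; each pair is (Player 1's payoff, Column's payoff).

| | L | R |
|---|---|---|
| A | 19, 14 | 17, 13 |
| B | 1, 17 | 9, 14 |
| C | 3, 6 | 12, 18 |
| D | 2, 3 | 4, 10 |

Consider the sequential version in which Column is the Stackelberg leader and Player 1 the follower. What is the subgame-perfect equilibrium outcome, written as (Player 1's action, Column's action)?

Player 1 best-responds to each possible Column move:
- L → Player 1 plays A (best of 19, 1, 3, 2); Column gets 14.
- R → Player 1 plays A (best of 17, 9, 12, 4); Column gets 13.
Maximizing over 14, 13, Column chooses L. Subgame-perfect outcome: (A, L) with payoffs (19, 14).

(A, L)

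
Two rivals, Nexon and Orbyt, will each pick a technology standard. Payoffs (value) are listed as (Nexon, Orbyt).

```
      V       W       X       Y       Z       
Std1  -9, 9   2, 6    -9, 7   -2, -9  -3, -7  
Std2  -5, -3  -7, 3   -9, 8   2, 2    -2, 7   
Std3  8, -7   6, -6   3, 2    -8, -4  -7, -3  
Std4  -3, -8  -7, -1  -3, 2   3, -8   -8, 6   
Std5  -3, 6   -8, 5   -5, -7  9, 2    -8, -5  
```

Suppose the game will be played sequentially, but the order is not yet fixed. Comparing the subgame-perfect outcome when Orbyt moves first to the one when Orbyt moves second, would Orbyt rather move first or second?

first

If Nexon leads: Orbyt's best replies are Std1→V, Std2→X, Std3→X, Std4→Z, Std5→V; Nexon's induced payoffs -9, -9, 3, -8, -3; outcome (Std3, X), payoffs (3, 2).
If Orbyt leads: Nexon's best replies are V→Std3, W→Std3, X→Std3, Y→Std5, Z→Std2; Orbyt's induced payoffs -7, -6, 2, 2, 7; outcome (Std2, Z), payoffs (-2, 7).
Orbyt gets 7 moving first and 2 moving second, so Orbyt prefers to move first.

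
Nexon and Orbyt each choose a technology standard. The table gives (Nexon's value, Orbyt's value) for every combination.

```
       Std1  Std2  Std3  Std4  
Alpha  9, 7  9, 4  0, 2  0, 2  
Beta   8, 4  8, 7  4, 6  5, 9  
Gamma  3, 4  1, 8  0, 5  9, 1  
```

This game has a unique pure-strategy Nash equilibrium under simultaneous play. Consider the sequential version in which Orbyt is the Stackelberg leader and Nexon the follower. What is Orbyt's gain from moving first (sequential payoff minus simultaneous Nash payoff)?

Solve by backward induction (Orbyt leads).
- Std1: BR = Alpha, leader payoff 7.
- Std2: BR = Alpha, leader payoff 4.
- Std3: BR = Beta, leader payoff 6.
- Std4: BR = Gamma, leader payoff 1.
Among 7, 4, 6, 1, the best is 7 at Std1. Subgame-perfect outcome: (Alpha, Std1) with payoffs (9, 7).
Now find the simultaneous Nash equilibrium.
Nexon's best replies: Std1→Alpha; Std2→Alpha; Std3→Beta; Std4→Gamma.
Orbyt's best replies: Alpha→Std1; Beta→Std4; Gamma→Std2.
The unique mutual best reply is (Alpha, Std1), giving (9, 7).
Orbyt's commitment gain: 7 − 7 = 0.

0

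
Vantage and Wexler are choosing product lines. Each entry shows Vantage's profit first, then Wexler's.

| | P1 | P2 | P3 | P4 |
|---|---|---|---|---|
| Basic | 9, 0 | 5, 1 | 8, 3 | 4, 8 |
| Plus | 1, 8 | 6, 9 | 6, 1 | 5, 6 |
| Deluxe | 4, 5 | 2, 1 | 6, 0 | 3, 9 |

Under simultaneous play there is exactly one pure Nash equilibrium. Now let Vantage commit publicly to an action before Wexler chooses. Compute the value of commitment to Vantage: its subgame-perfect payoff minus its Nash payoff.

0

Solve by backward induction (Vantage leads).
- Basic: Wexler compares 0, 1, 3, 8 and picks P4; Vantage would get 4.
- Plus: Wexler compares 8, 9, 1, 6 and picks P2; Vantage would get 6.
- Deluxe: Wexler compares 5, 1, 0, 9 and picks P4; Vantage would get 3.
Vantage's induced payoffs are 4, 6, 3, so Vantage commits to Plus. Subgame-perfect outcome: (Plus, P2) with payoffs (6, 9).
For the simultaneous game, intersect best replies.
Vantage's best replies: P1→Basic; P2→Plus; P3→Basic; P4→Plus.
Wexler's best replies: Basic→P4; Plus→P2; Deluxe→P4.
Only (Plus, P2) has each player best-responding; Nash payoffs (6, 9).
Vantage's commitment gain: 6 − 6 = 0.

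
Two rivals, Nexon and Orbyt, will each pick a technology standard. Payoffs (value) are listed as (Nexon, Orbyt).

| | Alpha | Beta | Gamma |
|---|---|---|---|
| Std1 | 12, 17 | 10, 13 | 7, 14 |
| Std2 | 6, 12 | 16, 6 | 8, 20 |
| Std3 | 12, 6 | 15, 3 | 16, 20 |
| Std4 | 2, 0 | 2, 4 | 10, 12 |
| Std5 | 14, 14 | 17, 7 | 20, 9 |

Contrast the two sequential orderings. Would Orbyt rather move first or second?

If Nexon leads: Orbyt's best replies are Std1→Alpha, Std2→Gamma, Std3→Gamma, Std4→Gamma, Std5→Alpha; Nexon's induced payoffs 12, 8, 16, 10, 14; outcome (Std3, Gamma), payoffs (16, 20).
If Orbyt leads: Nexon's best replies are Alpha→Std5, Beta→Std5, Gamma→Std5; Orbyt's induced payoffs 14, 7, 9; outcome (Std5, Alpha), payoffs (14, 14).
Orbyt gets 14 moving first and 20 moving second, so Orbyt prefers to move second.

second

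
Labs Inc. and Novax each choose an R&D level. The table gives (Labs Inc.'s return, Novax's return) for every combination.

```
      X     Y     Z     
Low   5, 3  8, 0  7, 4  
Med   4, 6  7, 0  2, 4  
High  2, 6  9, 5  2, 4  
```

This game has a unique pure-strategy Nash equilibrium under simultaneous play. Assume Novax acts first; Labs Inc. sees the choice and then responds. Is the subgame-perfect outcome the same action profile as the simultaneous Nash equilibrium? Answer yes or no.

Labs Inc. best-responds to each possible Novax move:
- X → Labs Inc. plays Low (best of 5, 4, 2); Novax gets 3.
- Y → Labs Inc. plays High (best of 8, 7, 9); Novax gets 5.
- Z → Labs Inc. plays Low (best of 7, 2, 2); Novax gets 4.
Maximizing over 3, 5, 4, Novax chooses Y. Subgame-perfect outcome: (High, Y) with payoffs (9, 5).
Under simultaneous play:
Labs Inc.'s best replies: X→Low; Y→High; Z→Low.
Novax's best replies: Low→Z; Med→X; High→X.
Only (Low, Z) has each player best-responding; Nash payoffs (7, 4).
Sequential outcome (High, Y) differs from the Nash profile (Low, Z).

no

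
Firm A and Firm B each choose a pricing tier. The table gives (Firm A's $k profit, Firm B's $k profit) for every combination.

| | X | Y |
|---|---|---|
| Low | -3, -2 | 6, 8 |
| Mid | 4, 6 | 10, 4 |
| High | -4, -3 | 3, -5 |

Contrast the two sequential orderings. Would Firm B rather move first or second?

second

If Firm A leads: Firm B's best replies are Low→Y, Mid→X, High→X; Firm A's induced payoffs 6, 4, -4; outcome (Low, Y), payoffs (6, 8).
If Firm B leads: Firm A's best replies are X→Mid, Y→Mid; Firm B's induced payoffs 6, 4; outcome (Mid, X), payoffs (4, 6).
Firm B gets 6 moving first and 8 moving second, so Firm B prefers to move second.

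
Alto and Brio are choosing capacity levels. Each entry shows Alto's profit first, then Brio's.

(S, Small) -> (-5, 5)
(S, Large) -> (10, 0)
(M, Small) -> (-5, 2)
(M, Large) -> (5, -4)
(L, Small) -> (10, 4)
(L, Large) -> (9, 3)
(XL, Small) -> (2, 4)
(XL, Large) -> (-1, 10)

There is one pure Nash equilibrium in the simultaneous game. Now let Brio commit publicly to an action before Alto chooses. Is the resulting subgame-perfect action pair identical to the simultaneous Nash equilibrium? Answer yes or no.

yes

Backward induction with Brio moving first.
- Small → Alto plays L (best of -5, -5, 10, 2); Brio gets 4.
- Large → Alto plays S (best of 10, 5, 9, -1); Brio gets 0.
Brio's induced payoffs are 4, 0, so Brio commits to Small. Subgame-perfect outcome: (L, Small) with payoffs (10, 4).
For the simultaneous game, intersect best replies.
Alto's best replies: Small→L; Large→S.
Brio's best replies: S→Small; M→Small; L→Small; XL→Large.
The unique mutual best reply is (L, Small), giving (10, 4).
Sequential outcome (L, Small) coincides with the Nash profile (L, Small).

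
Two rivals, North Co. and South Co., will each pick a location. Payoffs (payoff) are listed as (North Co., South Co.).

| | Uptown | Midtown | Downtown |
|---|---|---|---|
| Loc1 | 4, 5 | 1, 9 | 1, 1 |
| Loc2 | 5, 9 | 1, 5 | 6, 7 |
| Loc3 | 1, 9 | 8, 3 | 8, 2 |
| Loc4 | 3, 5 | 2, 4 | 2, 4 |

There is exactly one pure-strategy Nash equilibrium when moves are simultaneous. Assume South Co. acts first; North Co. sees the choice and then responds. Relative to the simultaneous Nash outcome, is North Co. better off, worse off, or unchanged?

unchanged

Backward induction with South Co. moving first.
- Uptown → North Co. plays Loc2 (best of 4, 5, 1, 3); South Co. gets 9.
- Midtown → North Co. plays Loc3 (best of 1, 1, 8, 2); South Co. gets 3.
- Downtown → North Co. plays Loc3 (best of 1, 6, 8, 2); South Co. gets 2.
Among 9, 3, 2, the best is 9 at Uptown. Subgame-perfect outcome: (Loc2, Uptown) with payoffs (5, 9).
For the simultaneous game, intersect best replies.
North Co.'s best replies: Uptown→Loc2; Midtown→Loc3; Downtown→Loc3.
South Co.'s best replies: Loc1→Midtown; Loc2→Uptown; Loc3→Uptown; Loc4→Uptown.
The unique mutual best reply is (Loc2, Uptown), giving (5, 9).
North Co. earns 5 sequentially versus 5 at the Nash outcome: unchanged.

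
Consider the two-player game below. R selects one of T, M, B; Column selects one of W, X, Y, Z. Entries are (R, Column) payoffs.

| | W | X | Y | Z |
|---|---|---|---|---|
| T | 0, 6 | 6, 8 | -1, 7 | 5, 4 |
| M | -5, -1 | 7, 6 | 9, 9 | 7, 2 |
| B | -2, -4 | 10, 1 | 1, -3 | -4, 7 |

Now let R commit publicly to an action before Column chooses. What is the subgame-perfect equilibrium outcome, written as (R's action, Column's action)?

(M, Y)

Backward induction with R moving first.
- T: Column compares 6, 8, 7, 4 and picks X; R would get 6.
- M: Column compares -1, 6, 9, 2 and picks Y; R would get 9.
- B: Column compares -4, 1, -3, 7 and picks Z; R would get -4.
Maximizing over 6, 9, -4, R chooses M. Subgame-perfect outcome: (M, Y) with payoffs (9, 9).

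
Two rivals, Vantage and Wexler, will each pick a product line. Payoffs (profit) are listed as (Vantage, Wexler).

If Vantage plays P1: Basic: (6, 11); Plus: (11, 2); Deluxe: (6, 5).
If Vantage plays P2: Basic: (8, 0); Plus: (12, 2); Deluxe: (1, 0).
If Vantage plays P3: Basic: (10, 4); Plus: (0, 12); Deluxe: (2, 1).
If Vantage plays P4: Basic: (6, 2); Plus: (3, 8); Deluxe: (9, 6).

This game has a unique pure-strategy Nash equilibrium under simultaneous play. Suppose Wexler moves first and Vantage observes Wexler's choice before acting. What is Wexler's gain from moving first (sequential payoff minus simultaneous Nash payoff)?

4

Backward induction with Wexler moving first.
- Basic → Vantage plays P3 (best of 6, 8, 10, 6); Wexler gets 4.
- Plus → Vantage plays P2 (best of 11, 12, 0, 3); Wexler gets 2.
- Deluxe → Vantage plays P4 (best of 6, 1, 2, 9); Wexler gets 6.
Among 4, 2, 6, the best is 6 at Deluxe. Subgame-perfect outcome: (P4, Deluxe) with payoffs (9, 6).
Now find the simultaneous Nash equilibrium.
Vantage's best replies: Basic→P3; Plus→P2; Deluxe→P4.
Wexler's best replies: P1→Basic; P2→Plus; P3→Plus; P4→Plus.
The unique mutual best reply is (P2, Plus), giving (12, 2).
Wexler's commitment gain: 6 − 2 = 4.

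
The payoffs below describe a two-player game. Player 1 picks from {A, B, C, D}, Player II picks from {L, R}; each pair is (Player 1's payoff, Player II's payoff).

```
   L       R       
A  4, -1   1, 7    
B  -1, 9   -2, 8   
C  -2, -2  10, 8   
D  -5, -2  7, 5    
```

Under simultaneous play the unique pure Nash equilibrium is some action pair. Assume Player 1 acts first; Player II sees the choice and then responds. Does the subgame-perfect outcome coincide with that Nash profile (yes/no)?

yes

Backward induction with Player 1 moving first.
- A: Player II compares -1, 7 and picks R; Player 1 would get 1.
- B: Player II compares 9, 8 and picks L; Player 1 would get -1.
- C: Player II compares -2, 8 and picks R; Player 1 would get 10.
- D: Player II compares -2, 5 and picks R; Player 1 would get 7.
Among 1, -1, 10, 7, the best is 10 at C. Subgame-perfect outcome: (C, R) with payoffs (10, 8).
Under simultaneous play:
Player 1's best replies: L→A; R→C.
Player II's best replies: A→R; B→L; C→R; D→R.
Only (C, R) has each player best-responding; Nash payoffs (10, 8).
Sequential outcome (C, R) coincides with the Nash profile (C, R).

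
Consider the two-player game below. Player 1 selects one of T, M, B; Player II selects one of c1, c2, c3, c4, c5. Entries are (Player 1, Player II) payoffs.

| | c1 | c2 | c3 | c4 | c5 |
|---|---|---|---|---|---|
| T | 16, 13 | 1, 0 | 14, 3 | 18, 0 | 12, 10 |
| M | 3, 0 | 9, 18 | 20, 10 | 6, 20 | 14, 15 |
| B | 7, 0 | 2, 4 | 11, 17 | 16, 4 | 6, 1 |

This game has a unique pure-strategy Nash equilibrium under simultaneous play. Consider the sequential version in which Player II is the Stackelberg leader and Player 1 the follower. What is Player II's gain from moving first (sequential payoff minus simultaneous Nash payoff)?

5

Player 1 best-responds to each possible Player II move:
- c1: BR = T, leader payoff 13.
- c2: BR = M, leader payoff 18.
- c3: BR = M, leader payoff 10.
- c4: BR = T, leader payoff 0.
- c5: BR = M, leader payoff 15.
Maximizing over 13, 18, 10, 0, 15, Player II chooses c2. Subgame-perfect outcome: (M, c2) with payoffs (9, 18).
Now find the simultaneous Nash equilibrium.
Player 1's best replies: c1→T; c2→M; c3→M; c4→T; c5→M.
Player II's best replies: T→c1; M→c4; B→c3.
The unique mutual best reply is (T, c1), giving (16, 13).
Player II's commitment gain: 18 − 13 = 5.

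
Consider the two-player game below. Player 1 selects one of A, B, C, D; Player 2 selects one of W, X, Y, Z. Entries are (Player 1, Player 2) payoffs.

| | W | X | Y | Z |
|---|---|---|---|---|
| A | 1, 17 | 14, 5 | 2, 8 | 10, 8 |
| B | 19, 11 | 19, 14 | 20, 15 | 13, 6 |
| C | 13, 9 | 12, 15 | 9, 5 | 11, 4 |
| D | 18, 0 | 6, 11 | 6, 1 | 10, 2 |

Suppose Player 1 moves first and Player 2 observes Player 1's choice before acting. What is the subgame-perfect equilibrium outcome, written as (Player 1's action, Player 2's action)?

Player 2 best-responds to each possible Player 1 move:
- A: Player 2 compares 17, 5, 8, 8 and picks W; Player 1 would get 1.
- B: Player 2 compares 11, 14, 15, 6 and picks Y; Player 1 would get 20.
- C: Player 2 compares 9, 15, 5, 4 and picks X; Player 1 would get 12.
- D: Player 2 compares 0, 11, 1, 2 and picks X; Player 1 would get 6.
Among 1, 20, 12, 6, the best is 20 at B. Subgame-perfect outcome: (B, Y) with payoffs (20, 15).

(B, Y)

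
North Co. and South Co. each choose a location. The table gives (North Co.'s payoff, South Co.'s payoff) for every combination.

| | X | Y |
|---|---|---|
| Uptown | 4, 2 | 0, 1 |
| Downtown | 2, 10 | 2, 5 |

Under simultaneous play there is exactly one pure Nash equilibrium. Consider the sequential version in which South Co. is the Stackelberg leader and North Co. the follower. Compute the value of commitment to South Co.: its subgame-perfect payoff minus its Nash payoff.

3

Work backward from North Co.'s decision.
- X: North Co. compares 4, 2 and picks Uptown; South Co. would get 2.
- Y: North Co. compares 0, 2 and picks Downtown; South Co. would get 5.
Maximizing over 2, 5, South Co. chooses Y. Subgame-perfect outcome: (Downtown, Y) with payoffs (2, 5).
Now find the simultaneous Nash equilibrium.
North Co.'s best replies: X→Uptown; Y→Downtown.
South Co.'s best replies: Uptown→X; Downtown→X.
The unique mutual best reply is (Uptown, X), giving (4, 2).
South Co.'s commitment gain: 5 − 2 = 3.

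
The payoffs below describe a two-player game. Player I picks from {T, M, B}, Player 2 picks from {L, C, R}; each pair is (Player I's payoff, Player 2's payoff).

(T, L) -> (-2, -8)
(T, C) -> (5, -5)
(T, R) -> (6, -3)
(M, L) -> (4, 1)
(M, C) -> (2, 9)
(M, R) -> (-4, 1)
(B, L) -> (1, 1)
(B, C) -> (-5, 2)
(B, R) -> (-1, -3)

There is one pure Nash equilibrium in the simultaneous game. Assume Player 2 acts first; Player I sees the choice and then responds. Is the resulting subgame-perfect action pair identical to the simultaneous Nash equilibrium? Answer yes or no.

Backward induction with Player 2 moving first.
- L → Player I plays M (best of -2, 4, 1); Player 2 gets 1.
- C → Player I plays T (best of 5, 2, -5); Player 2 gets -5.
- R → Player I plays T (best of 6, -4, -1); Player 2 gets -3.
Among 1, -5, -3, the best is 1 at L. Subgame-perfect outcome: (M, L) with payoffs (4, 1).
Under simultaneous play:
Player I's best replies: L→M; C→T; R→T.
Player 2's best replies: T→R; M→C; B→C.
The unique mutual best reply is (T, R), giving (6, -3).
Sequential outcome (M, L) differs from the Nash profile (T, R).

no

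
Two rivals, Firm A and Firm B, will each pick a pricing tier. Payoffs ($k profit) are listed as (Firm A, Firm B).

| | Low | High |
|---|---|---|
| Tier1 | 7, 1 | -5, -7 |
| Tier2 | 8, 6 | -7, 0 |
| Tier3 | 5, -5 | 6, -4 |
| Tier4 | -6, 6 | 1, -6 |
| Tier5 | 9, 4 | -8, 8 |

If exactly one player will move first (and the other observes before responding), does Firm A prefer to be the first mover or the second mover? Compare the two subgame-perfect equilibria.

second

If Firm A leads: Firm B's best replies are Tier1→Low, Tier2→Low, Tier3→High, Tier4→Low, Tier5→High; Firm A's induced payoffs 7, 8, 6, -6, -8; outcome (Tier2, Low), payoffs (8, 6).
If Firm B leads: Firm A's best replies are Low→Tier5, High→Tier3; Firm B's induced payoffs 4, -4; outcome (Tier5, Low), payoffs (9, 4).
Firm A gets 8 moving first and 9 moving second, so Firm A prefers to move second.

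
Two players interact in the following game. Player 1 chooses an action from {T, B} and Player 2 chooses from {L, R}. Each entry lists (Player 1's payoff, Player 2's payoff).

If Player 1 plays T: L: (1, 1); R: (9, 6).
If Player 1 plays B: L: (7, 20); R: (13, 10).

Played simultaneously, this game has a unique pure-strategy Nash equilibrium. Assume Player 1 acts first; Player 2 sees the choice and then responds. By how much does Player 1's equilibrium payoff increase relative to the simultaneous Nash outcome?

Backward induction with Player 1 moving first.
- T: Player 2 compares 1, 6 and picks R; Player 1 would get 9.
- B: Player 2 compares 20, 10 and picks L; Player 1 would get 7.
Player 1's induced payoffs are 9, 7, so Player 1 commits to T. Subgame-perfect outcome: (T, R) with payoffs (9, 6).
Now find the simultaneous Nash equilibrium.
Player 1's best replies: L→B; R→B.
Player 2's best replies: T→R; B→L.
Only (B, L) has each player best-responding; Nash payoffs (7, 20).
Player 1's commitment gain: 9 − 7 = 2.

2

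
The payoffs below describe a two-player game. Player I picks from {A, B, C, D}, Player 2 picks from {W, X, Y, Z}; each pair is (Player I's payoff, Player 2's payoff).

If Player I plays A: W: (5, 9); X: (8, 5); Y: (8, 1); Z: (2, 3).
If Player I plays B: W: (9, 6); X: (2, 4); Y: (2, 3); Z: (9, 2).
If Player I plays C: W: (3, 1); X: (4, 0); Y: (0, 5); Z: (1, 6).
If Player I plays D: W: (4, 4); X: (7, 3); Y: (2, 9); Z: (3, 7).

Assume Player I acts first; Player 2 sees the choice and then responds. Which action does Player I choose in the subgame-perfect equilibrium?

Solve by backward induction (Player I leads).
- A: BR = W, leader payoff 5.
- B: BR = W, leader payoff 9.
- C: BR = Z, leader payoff 1.
- D: BR = Y, leader payoff 2.
Among 5, 9, 1, 2, the best is 9 at B. Subgame-perfect outcome: (B, W) with payoffs (9, 6).

B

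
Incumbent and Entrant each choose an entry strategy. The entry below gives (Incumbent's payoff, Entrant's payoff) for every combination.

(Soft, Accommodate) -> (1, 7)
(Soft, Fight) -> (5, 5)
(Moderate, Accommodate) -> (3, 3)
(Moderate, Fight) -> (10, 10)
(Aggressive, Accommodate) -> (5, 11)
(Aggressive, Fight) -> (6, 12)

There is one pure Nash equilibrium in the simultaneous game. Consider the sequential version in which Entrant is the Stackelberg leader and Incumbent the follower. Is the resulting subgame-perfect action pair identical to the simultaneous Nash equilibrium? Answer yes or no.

no

Backward induction with Entrant moving first.
- Accommodate → Incumbent plays Aggressive (best of 1, 3, 5); Entrant gets 11.
- Fight → Incumbent plays Moderate (best of 5, 10, 6); Entrant gets 10.
Among 11, 10, the best is 11 at Accommodate. Subgame-perfect outcome: (Aggressive, Accommodate) with payoffs (5, 11).
Under simultaneous play:
Incumbent's best replies: Accommodate→Aggressive; Fight→Moderate.
Entrant's best replies: Soft→Accommodate; Moderate→Fight; Aggressive→Fight.
Only (Moderate, Fight) has each player best-responding; Nash payoffs (10, 10).
Sequential outcome (Aggressive, Accommodate) differs from the Nash profile (Moderate, Fight).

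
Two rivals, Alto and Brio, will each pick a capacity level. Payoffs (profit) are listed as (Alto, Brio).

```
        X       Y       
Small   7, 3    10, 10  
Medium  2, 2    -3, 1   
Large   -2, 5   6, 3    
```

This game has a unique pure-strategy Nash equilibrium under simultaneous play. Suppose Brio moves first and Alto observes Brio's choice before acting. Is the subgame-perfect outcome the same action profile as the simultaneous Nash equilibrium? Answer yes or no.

Solve by backward induction (Brio leads).
- X: Alto compares 7, 2, -2 and picks Small; Brio would get 3.
- Y: Alto compares 10, -3, 6 and picks Small; Brio would get 10.
Brio's induced payoffs are 3, 10, so Brio commits to Y. Subgame-perfect outcome: (Small, Y) with payoffs (10, 10).
Now find the simultaneous Nash equilibrium.
Alto's best replies: X→Small; Y→Small.
Brio's best replies: Small→Y; Medium→X; Large→X.
Only (Small, Y) has each player best-responding; Nash payoffs (10, 10).
Sequential outcome (Small, Y) coincides with the Nash profile (Small, Y).

yes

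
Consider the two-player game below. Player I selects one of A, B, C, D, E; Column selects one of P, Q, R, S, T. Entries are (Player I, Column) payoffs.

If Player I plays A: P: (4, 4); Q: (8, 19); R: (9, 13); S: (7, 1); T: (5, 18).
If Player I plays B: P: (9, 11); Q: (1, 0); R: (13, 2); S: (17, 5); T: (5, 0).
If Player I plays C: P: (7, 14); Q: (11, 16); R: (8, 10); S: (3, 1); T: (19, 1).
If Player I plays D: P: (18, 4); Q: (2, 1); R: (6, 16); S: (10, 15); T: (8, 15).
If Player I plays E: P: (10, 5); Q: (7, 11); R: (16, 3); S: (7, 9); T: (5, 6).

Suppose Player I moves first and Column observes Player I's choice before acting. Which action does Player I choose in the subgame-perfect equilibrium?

C

Work backward from Column's decision.
- A: Column compares 4, 19, 13, 1, 18 and picks Q; Player I would get 8.
- B: Column compares 11, 0, 2, 5, 0 and picks P; Player I would get 9.
- C: Column compares 14, 16, 10, 1, 1 and picks Q; Player I would get 11.
- D: Column compares 4, 1, 16, 15, 15 and picks R; Player I would get 6.
- E: Column compares 5, 11, 3, 9, 6 and picks Q; Player I would get 7.
Maximizing over 8, 9, 11, 6, 7, Player I chooses C. Subgame-perfect outcome: (C, Q) with payoffs (11, 16).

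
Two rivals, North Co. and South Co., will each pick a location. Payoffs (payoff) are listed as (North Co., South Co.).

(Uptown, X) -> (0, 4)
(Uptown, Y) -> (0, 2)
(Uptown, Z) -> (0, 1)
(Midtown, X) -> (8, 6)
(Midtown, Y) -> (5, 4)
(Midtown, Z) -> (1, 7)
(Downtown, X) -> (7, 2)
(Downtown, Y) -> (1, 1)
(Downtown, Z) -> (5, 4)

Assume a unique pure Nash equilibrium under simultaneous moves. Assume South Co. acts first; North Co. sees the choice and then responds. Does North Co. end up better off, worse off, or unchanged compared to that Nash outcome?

better off

North Co. best-responds to each possible South Co. move:
- X: BR = Midtown, leader payoff 6.
- Y: BR = Midtown, leader payoff 4.
- Z: BR = Downtown, leader payoff 4.
Among 6, 4, 4, the best is 6 at X. Subgame-perfect outcome: (Midtown, X) with payoffs (8, 6).
Now find the simultaneous Nash equilibrium.
North Co.'s best replies: X→Midtown; Y→Midtown; Z→Downtown.
South Co.'s best replies: Uptown→X; Midtown→Z; Downtown→Z.
The unique mutual best reply is (Downtown, Z), giving (5, 4).
North Co. earns 8 sequentially versus 5 at the Nash outcome: better off.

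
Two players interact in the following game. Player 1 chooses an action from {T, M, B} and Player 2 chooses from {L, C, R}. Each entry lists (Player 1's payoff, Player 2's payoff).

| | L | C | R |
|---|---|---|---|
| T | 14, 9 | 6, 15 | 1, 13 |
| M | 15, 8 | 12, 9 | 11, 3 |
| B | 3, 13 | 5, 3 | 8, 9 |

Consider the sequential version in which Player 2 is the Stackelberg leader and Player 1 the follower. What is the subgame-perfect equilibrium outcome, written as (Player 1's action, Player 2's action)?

(M, C)

Work backward from Player 1's decision.
- L: BR = M, leader payoff 8.
- C: BR = M, leader payoff 9.
- R: BR = M, leader payoff 3.
Among 8, 9, 3, the best is 9 at C. Subgame-perfect outcome: (M, C) with payoffs (12, 9).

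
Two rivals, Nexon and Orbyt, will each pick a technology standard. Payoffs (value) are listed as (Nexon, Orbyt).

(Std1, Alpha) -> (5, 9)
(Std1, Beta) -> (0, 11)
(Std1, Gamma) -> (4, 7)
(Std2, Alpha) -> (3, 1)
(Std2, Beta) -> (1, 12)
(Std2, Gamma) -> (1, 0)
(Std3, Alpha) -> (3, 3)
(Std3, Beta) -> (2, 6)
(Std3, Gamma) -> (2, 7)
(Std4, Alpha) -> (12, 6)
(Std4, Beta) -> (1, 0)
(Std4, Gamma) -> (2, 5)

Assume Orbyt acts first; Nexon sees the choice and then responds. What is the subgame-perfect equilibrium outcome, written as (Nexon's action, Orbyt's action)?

Work backward from Nexon's decision.
- Alpha → Nexon plays Std4 (best of 5, 3, 3, 12); Orbyt gets 6.
- Beta → Nexon plays Std3 (best of 0, 1, 2, 1); Orbyt gets 6.
- Gamma → Nexon plays Std1 (best of 4, 1, 2, 2); Orbyt gets 7.
Orbyt's induced payoffs are 6, 6, 7, so Orbyt commits to Gamma. Subgame-perfect outcome: (Std1, Gamma) with payoffs (4, 7).

(Std1, Gamma)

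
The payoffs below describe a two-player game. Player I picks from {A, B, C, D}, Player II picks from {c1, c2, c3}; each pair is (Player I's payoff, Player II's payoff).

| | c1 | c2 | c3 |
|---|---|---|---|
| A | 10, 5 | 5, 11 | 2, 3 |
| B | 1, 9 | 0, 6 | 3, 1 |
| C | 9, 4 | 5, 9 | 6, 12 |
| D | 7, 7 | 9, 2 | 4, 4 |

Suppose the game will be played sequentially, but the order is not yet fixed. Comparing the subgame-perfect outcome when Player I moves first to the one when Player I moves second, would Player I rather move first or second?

If Player I leads: Player II's best replies are A→c2, B→c1, C→c3, D→c1; Player I's induced payoffs 5, 1, 6, 7; outcome (D, c1), payoffs (7, 7).
If Player II leads: Player I's best replies are c1→A, c2→D, c3→C; Player II's induced payoffs 5, 2, 12; outcome (C, c3), payoffs (6, 12).
Player I gets 7 moving first and 6 moving second, so Player I prefers to move first.

first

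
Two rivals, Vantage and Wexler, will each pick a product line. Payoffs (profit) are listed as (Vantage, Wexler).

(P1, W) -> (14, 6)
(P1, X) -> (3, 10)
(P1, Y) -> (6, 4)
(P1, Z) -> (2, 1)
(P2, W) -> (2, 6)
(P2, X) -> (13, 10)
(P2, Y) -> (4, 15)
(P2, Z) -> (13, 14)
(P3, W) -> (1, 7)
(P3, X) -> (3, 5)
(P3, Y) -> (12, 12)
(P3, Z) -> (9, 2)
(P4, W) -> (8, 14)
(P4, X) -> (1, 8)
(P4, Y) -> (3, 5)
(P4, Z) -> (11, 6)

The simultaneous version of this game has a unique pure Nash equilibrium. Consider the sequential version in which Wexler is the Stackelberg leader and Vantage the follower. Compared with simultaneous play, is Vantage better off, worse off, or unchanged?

better off

Backward induction with Wexler moving first.
- W → Vantage plays P1 (best of 14, 2, 1, 8); Wexler gets 6.
- X → Vantage plays P2 (best of 3, 13, 3, 1); Wexler gets 10.
- Y → Vantage plays P3 (best of 6, 4, 12, 3); Wexler gets 12.
- Z → Vantage plays P2 (best of 2, 13, 9, 11); Wexler gets 14.
Maximizing over 6, 10, 12, 14, Wexler chooses Z. Subgame-perfect outcome: (P2, Z) with payoffs (13, 14).
For the simultaneous game, intersect best replies.
Vantage's best replies: W→P1; X→P2; Y→P3; Z→P2.
Wexler's best replies: P1→X; P2→Y; P3→Y; P4→W.
Only (P3, Y) has each player best-responding; Nash payoffs (12, 12).
Vantage earns 13 sequentially versus 12 at the Nash outcome: better off.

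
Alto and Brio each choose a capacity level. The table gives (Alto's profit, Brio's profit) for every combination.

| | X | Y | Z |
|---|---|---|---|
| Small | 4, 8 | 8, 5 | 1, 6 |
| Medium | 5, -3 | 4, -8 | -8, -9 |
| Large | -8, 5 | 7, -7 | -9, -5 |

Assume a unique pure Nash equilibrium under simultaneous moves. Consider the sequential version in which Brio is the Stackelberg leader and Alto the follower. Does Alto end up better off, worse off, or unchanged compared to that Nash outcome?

Solve by backward induction (Brio leads).
- X: Alto compares 4, 5, -8 and picks Medium; Brio would get -3.
- Y: Alto compares 8, 4, 7 and picks Small; Brio would get 5.
- Z: Alto compares 1, -8, -9 and picks Small; Brio would get 6.
Among -3, 5, 6, the best is 6 at Z. Subgame-perfect outcome: (Small, Z) with payoffs (1, 6).
Now find the simultaneous Nash equilibrium.
Alto's best replies: X→Medium; Y→Small; Z→Small.
Brio's best replies: Small→X; Medium→X; Large→X.
The unique mutual best reply is (Medium, X), giving (5, -3).
Alto earns 1 sequentially versus 5 at the Nash outcome: worse off.

worse off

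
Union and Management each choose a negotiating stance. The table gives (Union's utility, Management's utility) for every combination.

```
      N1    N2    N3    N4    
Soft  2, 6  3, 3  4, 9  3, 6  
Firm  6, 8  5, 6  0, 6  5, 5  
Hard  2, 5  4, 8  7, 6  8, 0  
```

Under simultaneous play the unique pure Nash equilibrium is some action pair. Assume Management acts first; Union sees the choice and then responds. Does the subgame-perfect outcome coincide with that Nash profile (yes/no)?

Solve by backward induction (Management leads).
- N1: Union compares 2, 6, 2 and picks Firm; Management would get 8.
- N2: Union compares 3, 5, 4 and picks Firm; Management would get 6.
- N3: Union compares 4, 0, 7 and picks Hard; Management would get 6.
- N4: Union compares 3, 5, 8 and picks Hard; Management would get 0.
Among 8, 6, 6, 0, the best is 8 at N1. Subgame-perfect outcome: (Firm, N1) with payoffs (6, 8).
For the simultaneous game, intersect best replies.
Union's best replies: N1→Firm; N2→Firm; N3→Hard; N4→Hard.
Management's best replies: Soft→N3; Firm→N1; Hard→N2.
Only (Firm, N1) has each player best-responding; Nash payoffs (6, 8).
Sequential outcome (Firm, N1) coincides with the Nash profile (Firm, N1).

yes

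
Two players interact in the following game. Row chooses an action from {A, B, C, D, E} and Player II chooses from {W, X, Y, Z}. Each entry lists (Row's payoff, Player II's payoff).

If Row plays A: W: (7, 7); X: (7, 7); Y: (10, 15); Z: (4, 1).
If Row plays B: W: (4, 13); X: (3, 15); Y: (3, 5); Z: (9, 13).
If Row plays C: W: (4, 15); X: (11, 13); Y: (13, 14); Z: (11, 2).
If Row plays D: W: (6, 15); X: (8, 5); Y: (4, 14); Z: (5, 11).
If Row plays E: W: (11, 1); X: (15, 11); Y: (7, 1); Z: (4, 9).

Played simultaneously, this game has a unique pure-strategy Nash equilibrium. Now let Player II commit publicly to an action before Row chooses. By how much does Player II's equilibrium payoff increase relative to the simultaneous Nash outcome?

3

Solve by backward induction (Player II leads).
- W: Row compares 7, 4, 4, 6, 11 and picks E; Player II would get 1.
- X: Row compares 7, 3, 11, 8, 15 and picks E; Player II would get 11.
- Y: Row compares 10, 3, 13, 4, 7 and picks C; Player II would get 14.
- Z: Row compares 4, 9, 11, 5, 4 and picks C; Player II would get 2.
Player II's induced payoffs are 1, 11, 14, 2, so Player II commits to Y. Subgame-perfect outcome: (C, Y) with payoffs (13, 14).
For the simultaneous game, intersect best replies.
Row's best replies: W→E; X→E; Y→C; Z→C.
Player II's best replies: A→Y; B→X; C→W; D→W; E→X.
Only (E, X) has each player best-responding; Nash payoffs (15, 11).
Player II's commitment gain: 14 − 11 = 3.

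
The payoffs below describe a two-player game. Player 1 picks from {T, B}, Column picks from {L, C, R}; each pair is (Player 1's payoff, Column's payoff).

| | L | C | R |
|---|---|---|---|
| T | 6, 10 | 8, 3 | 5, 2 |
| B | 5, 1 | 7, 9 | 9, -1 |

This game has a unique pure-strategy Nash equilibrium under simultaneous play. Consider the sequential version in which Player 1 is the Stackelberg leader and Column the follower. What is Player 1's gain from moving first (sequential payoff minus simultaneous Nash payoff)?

Backward induction with Player 1 moving first.
- T: Column compares 10, 3, 2 and picks L; Player 1 would get 6.
- B: Column compares 1, 9, -1 and picks C; Player 1 would get 7.
Player 1's induced payoffs are 6, 7, so Player 1 commits to B. Subgame-perfect outcome: (B, C) with payoffs (7, 9).
Now find the simultaneous Nash equilibrium.
Player 1's best replies: L→T; C→T; R→B.
Column's best replies: T→L; B→C.
The unique mutual best reply is (T, L), giving (6, 10).
Player 1's commitment gain: 7 − 6 = 1.

1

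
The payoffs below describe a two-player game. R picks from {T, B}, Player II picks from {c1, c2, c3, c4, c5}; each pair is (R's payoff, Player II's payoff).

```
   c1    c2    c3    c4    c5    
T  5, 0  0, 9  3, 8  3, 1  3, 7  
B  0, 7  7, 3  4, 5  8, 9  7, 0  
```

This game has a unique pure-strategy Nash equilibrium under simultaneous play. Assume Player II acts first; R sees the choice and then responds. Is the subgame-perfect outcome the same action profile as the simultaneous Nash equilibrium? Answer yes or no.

yes

Work backward from R's decision.
- c1: BR = T, leader payoff 0.
- c2: BR = B, leader payoff 3.
- c3: BR = B, leader payoff 5.
- c4: BR = B, leader payoff 9.
- c5: BR = B, leader payoff 0.
Maximizing over 0, 3, 5, 9, 0, Player II chooses c4. Subgame-perfect outcome: (B, c4) with payoffs (8, 9).
Under simultaneous play:
R's best replies: c1→T; c2→B; c3→B; c4→B; c5→B.
Player II's best replies: T→c2; B→c4.
The unique mutual best reply is (B, c4), giving (8, 9).
Sequential outcome (B, c4) coincides with the Nash profile (B, c4).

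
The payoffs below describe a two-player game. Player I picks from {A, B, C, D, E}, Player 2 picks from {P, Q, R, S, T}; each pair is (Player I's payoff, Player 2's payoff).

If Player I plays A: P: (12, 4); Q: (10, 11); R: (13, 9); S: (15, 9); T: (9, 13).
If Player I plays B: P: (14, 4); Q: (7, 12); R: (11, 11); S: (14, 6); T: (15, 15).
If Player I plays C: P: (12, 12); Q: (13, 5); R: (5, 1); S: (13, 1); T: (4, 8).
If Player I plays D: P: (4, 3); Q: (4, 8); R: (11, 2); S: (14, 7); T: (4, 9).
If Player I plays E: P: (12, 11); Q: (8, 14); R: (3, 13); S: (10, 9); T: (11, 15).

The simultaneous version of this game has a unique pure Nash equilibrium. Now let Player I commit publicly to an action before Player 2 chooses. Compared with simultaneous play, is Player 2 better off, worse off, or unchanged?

unchanged

Backward induction with Player I moving first.
- A: BR = T, leader payoff 9.
- B: BR = T, leader payoff 15.
- C: BR = P, leader payoff 12.
- D: BR = T, leader payoff 4.
- E: BR = T, leader payoff 11.
Maximizing over 9, 15, 12, 4, 11, Player I chooses B. Subgame-perfect outcome: (B, T) with payoffs (15, 15).
Now find the simultaneous Nash equilibrium.
Player I's best replies: P→B; Q→C; R→A; S→A; T→B.
Player 2's best replies: A→T; B→T; C→P; D→T; E→T.
The unique mutual best reply is (B, T), giving (15, 15).
Player 2 earns 15 sequentially versus 15 at the Nash outcome: unchanged.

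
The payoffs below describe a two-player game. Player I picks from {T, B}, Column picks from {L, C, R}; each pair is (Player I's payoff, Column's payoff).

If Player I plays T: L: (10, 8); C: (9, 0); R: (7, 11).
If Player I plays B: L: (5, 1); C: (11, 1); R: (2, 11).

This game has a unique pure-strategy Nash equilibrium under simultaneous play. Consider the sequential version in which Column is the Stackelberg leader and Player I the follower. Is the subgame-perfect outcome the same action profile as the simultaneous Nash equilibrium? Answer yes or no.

yes

Solve by backward induction (Column leads).
- L: Player I compares 10, 5 and picks T; Column would get 8.
- C: Player I compares 9, 11 and picks B; Column would get 1.
- R: Player I compares 7, 2 and picks T; Column would get 11.
Among 8, 1, 11, the best is 11 at R. Subgame-perfect outcome: (T, R) with payoffs (7, 11).
Now find the simultaneous Nash equilibrium.
Player I's best replies: L→T; C→B; R→T.
Column's best replies: T→R; B→R.
Only (T, R) has each player best-responding; Nash payoffs (7, 11).
Sequential outcome (T, R) coincides with the Nash profile (T, R).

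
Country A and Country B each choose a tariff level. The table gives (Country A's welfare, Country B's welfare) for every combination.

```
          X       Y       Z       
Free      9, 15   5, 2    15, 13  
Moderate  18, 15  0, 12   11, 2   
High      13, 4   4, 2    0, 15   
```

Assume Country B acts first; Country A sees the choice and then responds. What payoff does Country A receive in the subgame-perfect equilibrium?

Backward induction with Country B moving first.
- X → Country A plays Moderate (best of 9, 18, 13); Country B gets 15.
- Y → Country A plays Free (best of 5, 0, 4); Country B gets 2.
- Z → Country A plays Free (best of 15, 11, 0); Country B gets 13.
Among 15, 2, 13, the best is 15 at X. Subgame-perfect outcome: (Moderate, X) with payoffs (18, 15).

18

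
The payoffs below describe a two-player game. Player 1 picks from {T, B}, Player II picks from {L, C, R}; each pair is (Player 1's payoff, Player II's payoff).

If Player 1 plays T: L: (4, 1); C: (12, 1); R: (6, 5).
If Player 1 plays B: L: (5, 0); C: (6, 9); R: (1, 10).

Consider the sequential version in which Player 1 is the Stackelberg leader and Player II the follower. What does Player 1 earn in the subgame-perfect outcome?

6

Solve by backward induction (Player 1 leads).
- T: Player II compares 1, 1, 5 and picks R; Player 1 would get 6.
- B: Player II compares 0, 9, 10 and picks R; Player 1 would get 1.
Among 6, 1, the best is 6 at T. Subgame-perfect outcome: (T, R) with payoffs (6, 5).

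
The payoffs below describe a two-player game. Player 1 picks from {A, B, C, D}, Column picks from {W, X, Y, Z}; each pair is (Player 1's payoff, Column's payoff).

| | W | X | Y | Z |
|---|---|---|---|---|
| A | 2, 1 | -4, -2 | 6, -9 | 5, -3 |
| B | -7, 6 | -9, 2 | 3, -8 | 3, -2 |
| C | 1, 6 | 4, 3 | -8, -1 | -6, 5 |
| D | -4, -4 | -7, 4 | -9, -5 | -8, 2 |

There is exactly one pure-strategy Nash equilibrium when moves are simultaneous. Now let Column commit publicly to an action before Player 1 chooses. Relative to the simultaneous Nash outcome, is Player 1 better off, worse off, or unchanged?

better off

Work backward from Player 1's decision.
- W → Player 1 plays A (best of 2, -7, 1, -4); Column gets 1.
- X → Player 1 plays C (best of -4, -9, 4, -7); Column gets 3.
- Y → Player 1 plays A (best of 6, 3, -8, -9); Column gets -9.
- Z → Player 1 plays A (best of 5, 3, -6, -8); Column gets -3.
Among 1, 3, -9, -3, the best is 3 at X. Subgame-perfect outcome: (C, X) with payoffs (4, 3).
For the simultaneous game, intersect best replies.
Player 1's best replies: W→A; X→C; Y→A; Z→A.
Column's best replies: A→W; B→W; C→W; D→X.
Only (A, W) has each player best-responding; Nash payoffs (2, 1).
Player 1 earns 4 sequentially versus 2 at the Nash outcome: better off.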